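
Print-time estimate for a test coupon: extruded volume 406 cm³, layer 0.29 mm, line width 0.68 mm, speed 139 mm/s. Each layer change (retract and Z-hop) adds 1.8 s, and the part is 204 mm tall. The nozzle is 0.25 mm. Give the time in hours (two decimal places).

Bead cross-section: 0.29 × 0.68 → 0.1972 mm².
Path length: 406000 mm³ / 0.1972 mm² → 2058823.5 mm.
Time extruding = 2058823.5 / 139, so 14811.7 s.
Number of layers: 204 / 0.29 → 704 (rounded up).
Layer-change overhead: 704 × 1.8 → 1267.2 s.
Altogether 14811.7 + 1267.2 = 16078.9 s, i.e. 4.47 hours.

4.47 hours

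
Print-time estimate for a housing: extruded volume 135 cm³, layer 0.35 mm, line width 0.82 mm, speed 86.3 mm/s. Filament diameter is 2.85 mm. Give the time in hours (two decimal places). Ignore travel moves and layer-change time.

Extrusion cross-section = 0.35 × 0.82, so 0.287 mm².
Path length: 135000 mm³ / 0.287 mm² → 470383.3 mm.
Extrusion time = 470383.3 / 86.3 = 5450.6 s.
5450.6 s = 1.51 hours.

1.51 hours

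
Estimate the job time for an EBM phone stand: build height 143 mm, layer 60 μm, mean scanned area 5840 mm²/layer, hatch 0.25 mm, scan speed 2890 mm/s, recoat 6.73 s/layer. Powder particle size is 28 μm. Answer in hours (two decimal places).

9.81 hours

Layer count = ceil(143 / 0.06) = 2384.
Hatch length per layer = 5840 / 0.25 = 23360 mm.
Per-layer scan time: 23360 / 2890 → 8.083 s.
Per-layer time = 8.083 + 6.73, so 14.813 s.
2384 layers × 14.813 s/layer = 35314.192 s, i.e. 9.81 hours.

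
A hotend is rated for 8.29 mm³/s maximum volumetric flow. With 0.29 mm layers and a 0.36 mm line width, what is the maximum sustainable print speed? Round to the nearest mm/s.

79 mm/s

A = 0.29 × 0.36, so 0.1044 mm².
v_max = Q/A = 8.29/0.1044 = 79.41 mm/s → 79 mm/s.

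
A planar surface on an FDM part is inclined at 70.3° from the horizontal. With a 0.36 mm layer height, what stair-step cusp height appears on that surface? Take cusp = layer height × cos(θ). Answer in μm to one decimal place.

121.4 μm

h_c = t·cos θ = 0.36 × 0.3371 = 0.121356 mm (121.4 μm).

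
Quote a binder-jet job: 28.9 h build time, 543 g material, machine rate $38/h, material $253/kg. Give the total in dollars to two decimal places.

$1235.58

Machine cost = 38 × 28.9, so $1098.20.
Material charge = 253 × 543/1000 = $137.379.
Job cost: 1098.20 + 137.379 = 1235.579 ≈ $1235.58.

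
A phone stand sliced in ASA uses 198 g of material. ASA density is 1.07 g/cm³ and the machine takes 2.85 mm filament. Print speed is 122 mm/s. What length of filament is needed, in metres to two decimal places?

29.01 m

Extruded volume: 198/1.07 = 185.0467 cm³ (185046.7 mm³).
A = π r² = π × 1.425² = 6.3794 mm².
L = V/A = 185046.7/6.3794 = 29006.91 mm → 29.01 m.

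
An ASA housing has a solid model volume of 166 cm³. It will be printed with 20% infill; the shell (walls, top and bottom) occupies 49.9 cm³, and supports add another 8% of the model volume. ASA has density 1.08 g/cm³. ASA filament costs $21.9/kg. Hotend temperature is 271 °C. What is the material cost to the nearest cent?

Volume inside the shell = 166 − 49.9 = 116.1 cm³.
Infill deposited = 0.20 × 116.1 = 23.22 cm³.
Support = 0.08 × 166 = 13.28 cm³.
Deposited volume = 49.9 + 23.22 + 13.28 = 86.4 cm³.
Mass = 86.4 × 1.08, so 93.312 g.
At $21.9/kg: 93.312/1000 × 21.9 = $2.04.

$2.04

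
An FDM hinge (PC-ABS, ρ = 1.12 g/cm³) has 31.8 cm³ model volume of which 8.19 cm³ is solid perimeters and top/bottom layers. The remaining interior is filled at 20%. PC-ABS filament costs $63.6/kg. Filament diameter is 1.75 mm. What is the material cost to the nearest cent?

$0.92

Interior volume: 31.8 − 8.19 → 23.61 cm³.
Infill volume = 0.20 × 23.61 = 4.722 cm³.
Total printed volume = 8.19 + 4.722 = 12.912 cm³.
Mass = 12.912 × 1.12, so 14.46144 g.
Cost = 14.46144 g / 1000 × $63.6/kg = $0.92.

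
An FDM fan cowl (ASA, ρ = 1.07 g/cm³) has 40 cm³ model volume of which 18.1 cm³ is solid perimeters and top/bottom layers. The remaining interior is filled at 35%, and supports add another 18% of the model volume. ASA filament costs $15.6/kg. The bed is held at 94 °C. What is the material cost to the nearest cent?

$0.55

Volume inside the shell = 40 − 18.1 = 21.9 cm³.
Infill deposited = 0.35 × 21.9, so 7.665 cm³.
Support = 0.18 × 40, so 7.2 cm³.
Total extruded: 18.1 + 7.665 + 7.2 → 32.965 cm³.
Mass: 32.965 × 1.07 → 35.27255 g.
At $15.6/kg: 35.27255/1000 × 15.6 = $0.55.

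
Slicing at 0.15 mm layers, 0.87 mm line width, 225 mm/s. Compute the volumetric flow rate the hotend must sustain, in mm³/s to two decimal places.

Extrusion cross-section = 0.15 × 0.87, so 0.1305 mm².
Volumetric flow = 225 × 0.1305 = 29.36 mm³/s.

29.36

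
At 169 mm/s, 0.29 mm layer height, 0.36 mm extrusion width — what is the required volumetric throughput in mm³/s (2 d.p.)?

17.64

A = 0.29 × 0.36 = 0.1044 mm².
Volumetric flow = 169 × 0.1044 = 17.64 mm³/s.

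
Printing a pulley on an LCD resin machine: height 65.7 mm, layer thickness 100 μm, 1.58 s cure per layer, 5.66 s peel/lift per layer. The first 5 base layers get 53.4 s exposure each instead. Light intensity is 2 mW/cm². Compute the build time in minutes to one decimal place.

83.6 minutes

Number of layers: 65.7 / 0.1 → 657 (rounded up).
Burn-in layers = 5 × (53.4 + 5.66) = 295.3 s.
Normal layers = 652 × (1.58 + 5.66) = 4720.48 s.
Sum: 295.3 + 4720.48 = 5015.78 s → 83.6 minutes.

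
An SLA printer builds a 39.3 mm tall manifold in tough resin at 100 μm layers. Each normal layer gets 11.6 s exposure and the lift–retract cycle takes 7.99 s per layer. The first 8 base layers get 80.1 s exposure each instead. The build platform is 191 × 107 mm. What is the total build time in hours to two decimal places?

2.29 hours

Layer count = ceil(39.3 / 0.1) = 393.
Base layers = 8 × (80.1 + 7.99) = 704.72 s.
Normal layers = 385 × (11.6 + 7.99) = 7542.15 s.
Total = 704.72 + 7542.15 = 8246.87 s = 2.29 hours.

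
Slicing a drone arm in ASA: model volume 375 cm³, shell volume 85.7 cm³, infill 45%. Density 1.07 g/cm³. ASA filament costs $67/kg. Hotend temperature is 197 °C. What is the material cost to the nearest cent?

Interior volume: 375 − 85.7 → 289.3 cm³.
Infill volume: 0.45 × 289.3 → 130.185 cm³.
Total extruded = 85.7 + 130.185, so 215.885 cm³.
Mass: 215.885 × 1.07 → 230.99695 g.
Cost = 230.99695 g / 1000 × $67/kg = $15.48.

$15.48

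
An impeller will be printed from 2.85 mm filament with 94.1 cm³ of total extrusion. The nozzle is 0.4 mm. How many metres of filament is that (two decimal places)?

Filament cross-section = π × (2.85/2)² = 6.3794 mm².
L = 94100 mm³ / 6.3794 mm² = 14750.6 mm, i.e. 14.75 m.

14.75 m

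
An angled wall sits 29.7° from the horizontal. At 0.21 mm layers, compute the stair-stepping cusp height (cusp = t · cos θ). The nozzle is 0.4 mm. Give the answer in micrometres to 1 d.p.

182.4 μm

Cusp = layer height × cos(29.7°) = 0.21 × 0.8686 = 0.182406 mm = 182.4 μm.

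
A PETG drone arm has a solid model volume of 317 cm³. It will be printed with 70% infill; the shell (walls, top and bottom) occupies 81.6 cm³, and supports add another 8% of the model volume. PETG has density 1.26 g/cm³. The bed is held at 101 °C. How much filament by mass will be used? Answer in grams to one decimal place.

Infill region: 317 − 81.6 → 235.4 cm³.
Deposited infill = 0.70 × 235.4, so 164.78 cm³.
Support = 0.08 × 317 = 25.36 cm³.
Total printed volume = 81.6 + 164.78 + 25.36, so 271.74 cm³.
Mass = 271.74 × 1.26, so 342.3924 g.

342.4 g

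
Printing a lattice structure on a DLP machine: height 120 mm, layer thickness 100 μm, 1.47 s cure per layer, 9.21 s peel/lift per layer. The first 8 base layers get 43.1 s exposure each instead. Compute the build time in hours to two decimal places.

Number of layers: 120 / 0.1 → 1200 (rounded up).
Bottom layers = 8 × (43.1 + 9.21), so 418.48 s.
Regular layers = 1192 × (1.47 + 9.21), so 12730.56 s.
Total = 418.48 + 12730.56 = 13149.04 s = 3.65 hours.

3.65 hours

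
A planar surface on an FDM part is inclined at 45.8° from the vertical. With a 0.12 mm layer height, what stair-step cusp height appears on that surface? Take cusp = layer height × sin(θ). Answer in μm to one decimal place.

86.0 μm

Cusp = layer height × sin(45.8°) = 0.12 × 0.7169 = 0.086028 mm = 86.0 μm.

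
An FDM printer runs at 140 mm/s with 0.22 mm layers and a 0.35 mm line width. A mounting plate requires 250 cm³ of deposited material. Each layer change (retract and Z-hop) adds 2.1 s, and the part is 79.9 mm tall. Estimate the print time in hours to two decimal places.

6.65 hours

Bead cross-section = 0.22 × 0.35 = 0.077 mm².
Total extruded path = 250000/0.077 = 3246753.2 mm.
Print-move time: 3246753.2 / 140 → 23191.1 s.
Layer count = ceil(79.9 / 0.22) = 364.
Layer-change overhead = 364 × 2.1 = 764.4 s.
Total = 23191.1 + 764.4 = 23955.5 s = 6.65 hours.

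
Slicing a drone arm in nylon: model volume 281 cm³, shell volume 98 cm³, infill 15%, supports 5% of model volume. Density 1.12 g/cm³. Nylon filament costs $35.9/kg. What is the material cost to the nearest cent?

Interior volume = 281 − 98 = 183 cm³.
Infill deposited: 0.15 × 183 → 27.45 cm³.
Support = 0.05 × 281 = 14.05 cm³.
Deposited volume = 98 + 27.45 + 14.05, so 139.5 cm³.
Mass = 139.5 × 1.12, so 156.24 g.
At $35.9/kg: 156.24/1000 × 35.9 = $5.61.

$5.61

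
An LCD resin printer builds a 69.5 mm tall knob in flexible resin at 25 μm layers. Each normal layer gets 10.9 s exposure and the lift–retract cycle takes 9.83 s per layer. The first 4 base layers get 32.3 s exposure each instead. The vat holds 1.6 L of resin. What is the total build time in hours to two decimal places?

16.03 hours

Number of layers: 69.5 / 0.025 → 2780 (rounded up).
Bottom layers = 4 × (32.3 + 9.83) = 168.52 s.
Normal layers: 2776 × (10.9 + 9.83) → 57546.48 s.
Sum: 168.52 + 57546.48 = 57715 s → 16.03 hours.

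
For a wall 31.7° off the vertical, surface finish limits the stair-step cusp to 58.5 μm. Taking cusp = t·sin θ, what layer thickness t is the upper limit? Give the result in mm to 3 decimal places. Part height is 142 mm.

0.111 mm

Layer height = cusp / sin(31.7°) = 0.0585 / 0.5255 = 0.111 mm.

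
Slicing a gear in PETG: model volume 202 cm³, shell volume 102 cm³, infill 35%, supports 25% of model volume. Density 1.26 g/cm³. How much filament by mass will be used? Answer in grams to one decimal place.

Infill region = 202 − 102, so 100 cm³.
Infill deposited = 0.35 × 100, so 35 cm³.
Support = 0.25 × 202, so 50.5 cm³.
Total printed volume: 102 + 35 + 50.5 → 187.5 cm³.
Mass: 187.5 × 1.26 → 236.25 g.

236.3 g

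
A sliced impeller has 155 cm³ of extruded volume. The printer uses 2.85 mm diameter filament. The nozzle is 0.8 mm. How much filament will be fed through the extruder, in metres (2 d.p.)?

24.30 m

A = π r² = π × 1.425² = 6.3794 mm².
Length = 155 cm³ / 6.3794 mm² = 155000 / 6.3794 = 24296.96 mm = 24.30 m.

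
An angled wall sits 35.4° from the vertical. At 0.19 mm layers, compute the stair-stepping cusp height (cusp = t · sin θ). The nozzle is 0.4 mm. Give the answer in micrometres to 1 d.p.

h_c = t·sin θ = 0.19 × 0.5793 = 0.110067 mm (110.1 μm).

110.1 μm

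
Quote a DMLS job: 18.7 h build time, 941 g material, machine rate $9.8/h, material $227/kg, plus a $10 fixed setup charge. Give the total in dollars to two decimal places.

$406.87

Machine-time cost = 9.8 × 18.7, so $183.26.
Feedstock cost = 227 × 941/1000, so $213.607.
Total = 183.26 + 213.607 + 10 = 406.867 ≈ $406.87.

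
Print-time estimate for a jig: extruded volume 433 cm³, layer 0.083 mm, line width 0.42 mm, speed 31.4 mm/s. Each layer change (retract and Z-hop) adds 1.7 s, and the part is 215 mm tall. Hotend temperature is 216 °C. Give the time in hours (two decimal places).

111.11 hours

Line area = 0.083 × 0.42, so 0.03486 mm².
Path length: 433000 mm³ / 0.03486 mm² → 12421113 mm.
Extrusion time: 12421113 / 31.4 → 395576.8 s.
Number of layers: 215 / 0.083 → 2591 (rounded up).
Z-hop total = 2591 × 1.7, so 4404.7 s.
Altogether 395576.8 + 4404.7 = 399981.5 s, i.e. 111.11 hours.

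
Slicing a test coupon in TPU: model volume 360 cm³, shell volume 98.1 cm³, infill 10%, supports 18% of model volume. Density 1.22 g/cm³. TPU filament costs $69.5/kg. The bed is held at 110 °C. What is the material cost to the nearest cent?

$16.03

Infill region = 360 − 98.1, so 261.9 cm³.
Infill volume = 0.10 × 261.9, so 26.19 cm³.
Support = 0.18 × 360 = 64.8 cm³.
Total extruded = 98.1 + 26.19 + 64.8 = 189.09 cm³.
Mass = 189.09 × 1.22 = 230.6898 g.
At $69.5/kg: 230.6898/1000 × 69.5 = $16.03.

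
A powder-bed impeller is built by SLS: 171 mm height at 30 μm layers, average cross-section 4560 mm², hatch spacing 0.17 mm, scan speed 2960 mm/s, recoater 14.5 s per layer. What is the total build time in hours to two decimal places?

37.31 hours

Layers = ⌈171/0.03⌉ = 5700.
Hatch length per layer = 4560 / 0.17 = 26823.5 mm.
Per-layer scan time = 26823.5 / 2960 = 9.062 s.
Time per layer: 9.062 + 14.5 → 23.562 s.
Total: 5700 × 23.562 s = 134303.4 s → 37.31 hours.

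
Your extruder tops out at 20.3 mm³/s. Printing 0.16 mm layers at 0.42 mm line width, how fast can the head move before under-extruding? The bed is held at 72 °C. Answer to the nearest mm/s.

302 mm/s

A = 0.16 × 0.42, so 0.0672 mm².
v_max = Q/A = 20.3/0.0672 = 302.08 mm/s → 302 mm/s.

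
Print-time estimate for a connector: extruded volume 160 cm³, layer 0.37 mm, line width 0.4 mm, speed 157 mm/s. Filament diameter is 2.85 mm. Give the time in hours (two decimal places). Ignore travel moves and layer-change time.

1.91 hours

Line area = 0.37 × 0.4, so 0.148 mm².
Path length: 160000 mm³ / 0.148 mm² → 1081081.1 mm.
Extrusion time = 1081081.1 / 157, so 6885.9 s.
Converting: 6885.9 s = 1.91 hours.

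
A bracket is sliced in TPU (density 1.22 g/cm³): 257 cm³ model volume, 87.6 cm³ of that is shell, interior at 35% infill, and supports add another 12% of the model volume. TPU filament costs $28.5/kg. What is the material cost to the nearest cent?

$6.18

Infill region = 257 − 87.6 = 169.4 cm³.
Infill volume: 0.35 × 169.4 → 59.29 cm³.
Support = 0.12 × 257, so 30.84 cm³.
Deposited volume = 87.6 + 59.29 + 30.84, so 177.73 cm³.
Mass = 177.73 × 1.22, so 216.8306 g.
At $28.5/kg: 216.8306/1000 × 28.5 = $6.18.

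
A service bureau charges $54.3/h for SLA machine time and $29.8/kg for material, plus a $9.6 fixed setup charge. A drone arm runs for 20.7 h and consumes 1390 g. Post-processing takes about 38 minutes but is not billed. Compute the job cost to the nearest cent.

Machine-time cost = 54.3 × 20.7 = $1124.01.
Material cost: 29.8 × 1390/1000 → $41.422.
Total = 1124.01 + 41.422 + 9.6 = 1175.032 ≈ $1175.03.

$1175.03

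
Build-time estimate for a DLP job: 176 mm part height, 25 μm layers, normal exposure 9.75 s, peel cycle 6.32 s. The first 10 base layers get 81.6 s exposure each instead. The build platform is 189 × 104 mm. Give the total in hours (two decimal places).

Layer count = ceil(176 / 0.025) = 7040.
Burn-in layers: 10 × (81.6 + 6.32) → 879.2 s.
Remaining layers = 7030 × (9.75 + 6.32) = 112972.1 s.
Total = 879.2 + 112972.1 = 113851.3 s = 31.63 hours.

31.63 hours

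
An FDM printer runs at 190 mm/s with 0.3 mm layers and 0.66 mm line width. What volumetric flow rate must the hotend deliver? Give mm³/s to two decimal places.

37.62

Bead cross-section: 0.3 × 0.66 → 0.198 mm².
Volumetric flow = 190 × 0.198 = 37.62 mm³/s.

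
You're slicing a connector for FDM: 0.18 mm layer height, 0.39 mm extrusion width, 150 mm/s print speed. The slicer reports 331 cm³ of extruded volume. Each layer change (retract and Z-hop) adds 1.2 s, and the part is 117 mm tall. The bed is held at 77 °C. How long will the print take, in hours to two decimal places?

8.95 hours

Line area: 0.18 × 0.39 → 0.0702 mm².
Toolpath length = 331 cm³ / 0.0702 mm² = 331000 / 0.0702 = 4715099.7 mm.
Print-move time = 4715099.7 / 150, so 31434 s.
Layers = ⌈117/0.18⌉ = 650.
Non-print overhead: 650 × 1.2 → 780 s.
Altogether 31434 + 780 = 32214 s, i.e. 8.95 hours.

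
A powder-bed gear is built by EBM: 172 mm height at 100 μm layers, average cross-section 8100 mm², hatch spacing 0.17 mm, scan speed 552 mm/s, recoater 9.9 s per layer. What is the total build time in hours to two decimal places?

45.97 hours

Number of layers: 172 / 0.1 → 1720 (rounded up).
Per-layer scan distance = 8100 / 0.17 = 47647.1 mm.
Scan time per layer = 47647.1 / 552, so 86.3172 s.
Time per layer: 86.3172 + 9.9 → 96.2172 s.
1720 layers × 96.2172 s/layer = 165493.584 s, i.e. 45.97 hours.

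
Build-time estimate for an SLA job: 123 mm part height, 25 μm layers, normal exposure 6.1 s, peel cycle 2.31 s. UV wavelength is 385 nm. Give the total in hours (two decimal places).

11.49 hours

Layers = ⌈123/0.025⌉ = 4920.
Cycle time = 6.1 + 2.31 = 8.41 s.
Build time: 4920 × 8.41 s = 41377.2 s, i.e. 11.49 hours.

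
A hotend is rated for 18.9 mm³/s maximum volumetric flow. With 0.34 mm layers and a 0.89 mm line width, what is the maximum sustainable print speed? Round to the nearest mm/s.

Extrusion cross-section = 0.34 × 0.89, so 0.3026 mm².
v_max = Q/A = 18.9/0.3026 = 62.46 mm/s → 62 mm/s.

62 mm/s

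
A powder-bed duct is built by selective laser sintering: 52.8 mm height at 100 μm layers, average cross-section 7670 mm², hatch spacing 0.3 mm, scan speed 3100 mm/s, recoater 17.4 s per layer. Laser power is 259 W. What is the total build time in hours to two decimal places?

3.76 hours

Layer count = ceil(52.8 / 0.1) = 528.
Per-layer scan distance = 7670 / 0.3, so 25566.7 mm.
Laser time per layer = 25566.7 / 3100 = 8.2473 s.
Per-layer time = 8.2473 + 17.4, so 25.6473 s.
528 layers × 25.6473 s/layer = 13541.7744 s, i.e. 3.76 hours.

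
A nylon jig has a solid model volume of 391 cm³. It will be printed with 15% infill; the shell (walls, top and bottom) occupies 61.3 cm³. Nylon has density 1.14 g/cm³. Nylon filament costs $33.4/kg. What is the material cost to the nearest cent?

Infill region: 391 − 61.3 → 329.7 cm³.
Infill volume = 0.15 × 329.7 = 49.455 cm³.
Total extruded = 61.3 + 49.455, so 110.755 cm³.
Mass = 110.755 × 1.14 = 126.2607 g.
Cost = 126.2607 g / 1000 × $33.4/kg = $4.22.

$4.22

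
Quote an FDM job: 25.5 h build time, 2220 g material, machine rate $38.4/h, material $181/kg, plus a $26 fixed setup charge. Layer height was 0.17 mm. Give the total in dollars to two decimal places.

Machine-time cost = 38.4 × 25.5, so $979.20.
Material charge = 181 × 2220/1000 = $401.82.
Total = 979.20 + 401.82 + 26 = $1407.02.

$1407.02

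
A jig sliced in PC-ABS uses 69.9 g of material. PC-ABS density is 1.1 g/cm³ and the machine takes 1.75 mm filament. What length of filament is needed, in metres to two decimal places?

26.42 m

Volume = 69.9 g / 1.1 g·cm⁻³ = 63.5455 cm³ = 63545.5 mm³.
A = π r² = π × 0.875² = 2.4053 mm².
Length = 63545.5 / 2.4053 = 26418.95 mm = 26.42 m.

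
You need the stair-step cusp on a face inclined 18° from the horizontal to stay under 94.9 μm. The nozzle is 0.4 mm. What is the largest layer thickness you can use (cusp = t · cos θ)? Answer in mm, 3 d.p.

0.100 mm

cos(18°) = 0.9511; t_max = 0.0949/0.9511 = 0.100 mm.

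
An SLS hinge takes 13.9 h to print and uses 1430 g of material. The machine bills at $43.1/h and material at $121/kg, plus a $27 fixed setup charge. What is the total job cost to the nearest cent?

Machine cost = 43.1 × 13.9 = $599.09.
Material cost = 121 × 1430/1000, so $173.03.
Adding setup: 599.09 + 173.03 + 27 → $799.12.

$799.12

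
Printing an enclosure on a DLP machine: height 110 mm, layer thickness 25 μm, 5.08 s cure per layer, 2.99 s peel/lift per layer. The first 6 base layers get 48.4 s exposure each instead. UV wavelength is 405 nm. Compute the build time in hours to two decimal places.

Layers = ⌈110/0.025⌉ = 4400.
Burn-in layers = 6 × (48.4 + 2.99), so 308.34 s.
Remaining layers = 4394 × (5.08 + 2.99), so 35459.58 s.
Total = 308.34 + 35459.58 = 35767.92 s = 9.94 hours.

9.94 hours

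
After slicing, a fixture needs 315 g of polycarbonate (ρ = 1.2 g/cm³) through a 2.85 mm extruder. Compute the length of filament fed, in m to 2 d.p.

Extruded volume: 315/1.2 = 262.5 cm³ (262500 mm³).
A = π r² = π × 1.425² = 6.3794 mm².
L = V/A = 262500/6.3794 = 41148.07 mm → 41.15 m.

41.15 m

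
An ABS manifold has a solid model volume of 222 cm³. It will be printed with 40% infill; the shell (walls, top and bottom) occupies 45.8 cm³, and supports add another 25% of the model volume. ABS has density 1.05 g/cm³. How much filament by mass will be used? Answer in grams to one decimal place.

Infill region = 222 − 45.8, so 176.2 cm³.
Infill volume = 0.40 × 176.2 = 70.48 cm³.
Support: 0.25 × 222 → 55.5 cm³.
Deposited volume = 45.8 + 70.48 + 55.5 = 171.78 cm³.
Mass = 171.78 × 1.05, so 180.369 g.

180.4 g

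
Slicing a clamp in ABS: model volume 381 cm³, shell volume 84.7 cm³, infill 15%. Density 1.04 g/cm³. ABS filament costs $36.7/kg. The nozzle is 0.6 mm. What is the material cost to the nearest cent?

$4.93

Volume inside the shell = 381 − 84.7, so 296.3 cm³.
Infill volume = 0.15 × 296.3 = 44.445 cm³.
Total extruded = 84.7 + 44.445 = 129.145 cm³.
Mass = 129.145 × 1.04, so 134.3108 g.
Cost = 134.3108 g / 1000 × $36.7/kg = $4.93.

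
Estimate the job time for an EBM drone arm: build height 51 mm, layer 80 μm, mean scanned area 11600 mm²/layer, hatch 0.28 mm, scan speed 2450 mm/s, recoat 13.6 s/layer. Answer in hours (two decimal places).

5.41 hours

Layers = ⌈51/0.08⌉ = 638.
Scan path per layer = 11600 / 0.28 = 41428.6 mm.
Per-layer scan time: 41428.6 / 2450 → 16.9096 s.
Layer cycle = 16.9096 + 13.6 = 30.5096 s.
Total: 638 × 30.5096 s = 19465.1248 s → 5.41 hours.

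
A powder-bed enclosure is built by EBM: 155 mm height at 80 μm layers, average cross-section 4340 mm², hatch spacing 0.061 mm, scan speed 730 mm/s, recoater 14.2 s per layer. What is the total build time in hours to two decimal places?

Layer count = ceil(155 / 0.08) = 1938.
Per-layer scan distance: 4340 / 0.061 → 71147.5 mm.
Scan time per layer = 71147.5 / 730 = 97.4623 s.
Per-layer time = 97.4623 + 14.2 = 111.6623 s.
Total: 1938 × 111.6623 s = 216401.5374 s → 60.11 hours.

60.11 hours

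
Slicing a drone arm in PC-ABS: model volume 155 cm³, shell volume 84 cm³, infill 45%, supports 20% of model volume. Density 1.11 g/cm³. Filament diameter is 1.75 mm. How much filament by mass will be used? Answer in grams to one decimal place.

163.1 g

Interior volume = 155 − 84, so 71 cm³.
Infill deposited: 0.45 × 71 → 31.95 cm³.
Support: 0.20 × 155 → 31 cm³.
Total extruded: 84 + 31.95 + 31 → 146.95 cm³.
Mass: 146.95 × 1.11 → 163.1145 g.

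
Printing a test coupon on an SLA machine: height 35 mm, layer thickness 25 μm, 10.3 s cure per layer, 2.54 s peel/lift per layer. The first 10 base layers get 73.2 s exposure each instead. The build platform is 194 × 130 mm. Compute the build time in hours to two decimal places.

5.17 hours

Number of layers: 35 / 0.025 → 1400 (rounded up).
Burn-in layers = 10 × (73.2 + 2.54), so 757.4 s.
Remaining layers = 1390 × (10.3 + 2.54), so 17847.6 s.
Total = 757.4 + 17847.6 = 18605 s = 5.17 hours.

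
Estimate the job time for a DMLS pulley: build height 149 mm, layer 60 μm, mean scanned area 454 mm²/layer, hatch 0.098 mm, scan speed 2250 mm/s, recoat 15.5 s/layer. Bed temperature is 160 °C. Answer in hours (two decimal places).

Layers = ⌈149/0.06⌉ = 2484.
Per-layer scan distance: 454 / 0.098 → 4632.7 mm.
Laser time per layer = 4632.7 / 2250 = 2.059 s.
Layer cycle: 2.059 + 15.5 → 17.559 s.
Total: 2484 × 17.559 s = 43616.556 s → 12.12 hours.

12.12 hours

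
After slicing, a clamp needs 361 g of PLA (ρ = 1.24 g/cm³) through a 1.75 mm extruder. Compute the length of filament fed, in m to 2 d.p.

Extruded volume: 361/1.24 = 291.129 cm³ (291129 mm³).
Filament cross-section = π × (1.75/2)² = 2.4053 mm².
L = V/A = 291129/2.4053 = 121036.46 mm → 121.04 m.

121.04 m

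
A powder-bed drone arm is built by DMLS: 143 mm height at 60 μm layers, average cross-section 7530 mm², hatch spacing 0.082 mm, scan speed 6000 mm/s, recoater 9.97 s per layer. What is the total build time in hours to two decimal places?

Layers = ⌈143/0.06⌉ = 2384.
Hatch length per layer: 7530 / 0.082 → 91829.3 mm.
Laser time per layer: 91829.3 / 6000 → 15.3049 s.
Time per layer = 15.3049 + 9.97, so 25.2749 s.
Build time = 2384 × 25.2749 = 60255.3616 s = 16.74 hours.

16.74 hours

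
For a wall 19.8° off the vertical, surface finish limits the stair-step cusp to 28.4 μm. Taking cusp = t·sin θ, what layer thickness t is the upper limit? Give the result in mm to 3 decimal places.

0.084 mm

t = h_c / sin θ = 0.0284 / 0.3387 = 0.084 mm.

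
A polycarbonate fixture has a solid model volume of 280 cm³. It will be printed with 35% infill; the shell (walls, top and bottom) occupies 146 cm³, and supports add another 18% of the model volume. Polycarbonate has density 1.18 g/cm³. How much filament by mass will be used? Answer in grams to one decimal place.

287.1 g

Volume inside the shell = 280 − 146 = 134 cm³.
Infill volume: 0.35 × 134 → 46.9 cm³.
Support = 0.18 × 280 = 50.4 cm³.
Total printed volume = 146 + 46.9 + 50.4 = 243.3 cm³.
Mass = 243.3 × 1.18 = 287.094 g.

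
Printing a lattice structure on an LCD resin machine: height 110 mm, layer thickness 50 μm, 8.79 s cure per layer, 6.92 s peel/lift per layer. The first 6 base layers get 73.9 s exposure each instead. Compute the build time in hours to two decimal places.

Layer count = ceil(110 / 0.05) = 2200.
Bottom layers = 6 × (73.9 + 6.92) = 484.92 s.
Normal layers = 2194 × (8.79 + 6.92) = 34467.74 s.
Sum: 484.92 + 34467.74 = 34952.66 s → 9.71 hours.

9.71 hours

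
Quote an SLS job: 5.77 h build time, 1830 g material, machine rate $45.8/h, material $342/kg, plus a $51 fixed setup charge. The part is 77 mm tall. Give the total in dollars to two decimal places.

Machine cost = 45.8 × 5.77 = $264.266.
Feedstock cost = 342 × 1830/1000, so $625.86.
Adding setup: 264.266 + 625.86 + 51 → 941.126 ≈ $941.13.

$941.13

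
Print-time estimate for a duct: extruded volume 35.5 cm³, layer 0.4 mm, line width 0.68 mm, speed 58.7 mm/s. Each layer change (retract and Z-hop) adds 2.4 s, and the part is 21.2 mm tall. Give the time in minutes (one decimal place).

Line area: 0.4 × 0.68 → 0.272 mm².
Toolpath length = 35.5 cm³ / 0.272 mm² = 35500 / 0.272 = 130514.7 mm.
Print-move time = 130514.7 / 58.7, so 2223.4 s.
Number of layers: 21.2 / 0.4 → 53 (rounded up).
Non-print overhead: 53 × 2.4 → 127.2 s.
Altogether 2223.4 + 127.2 = 2350.6 s, i.e. 39.2 minutes.

39.2 minutes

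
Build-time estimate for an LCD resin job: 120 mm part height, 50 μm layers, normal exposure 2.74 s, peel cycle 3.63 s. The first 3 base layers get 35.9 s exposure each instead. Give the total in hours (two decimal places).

Number of layers: 120 / 0.05 → 2400 (rounded up).
Base layers: 3 × (35.9 + 3.63) → 118.59 s.
Regular layers: 2397 × (2.74 + 3.63) → 15268.89 s.
Sum: 118.59 + 15268.89 = 15387.48 s → 4.27 hours.

4.27 hours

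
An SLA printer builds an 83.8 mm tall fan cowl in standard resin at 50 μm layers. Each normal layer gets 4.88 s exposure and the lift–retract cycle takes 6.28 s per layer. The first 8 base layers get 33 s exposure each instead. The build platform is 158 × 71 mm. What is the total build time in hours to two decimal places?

5.26 hours

Layers = ⌈83.8/0.05⌉ = 1676.
Base layers = 8 × (33 + 6.28) = 314.24 s.
Remaining layers = 1668 × (4.88 + 6.28), so 18614.88 s.
Total = 314.24 + 18614.88 = 18929.12 s = 5.26 hours.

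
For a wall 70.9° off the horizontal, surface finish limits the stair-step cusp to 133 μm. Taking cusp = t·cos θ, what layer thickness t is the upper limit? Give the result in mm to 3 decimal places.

0.406 mm

t = h_c / cos θ = 0.133 / 0.3272 = 0.406 mm.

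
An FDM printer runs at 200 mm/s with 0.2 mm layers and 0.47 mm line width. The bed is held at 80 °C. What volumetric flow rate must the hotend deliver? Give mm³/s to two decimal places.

Extrusion cross-section = 0.2 × 0.47 = 0.094 mm².
Q = v·A = 200 × 0.094 = 18.80 mm³/s.

18.80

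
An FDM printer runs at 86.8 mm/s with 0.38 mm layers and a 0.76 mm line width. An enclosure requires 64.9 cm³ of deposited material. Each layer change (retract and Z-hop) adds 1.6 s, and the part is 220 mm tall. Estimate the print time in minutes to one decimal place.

58.6 minutes

Line area = 0.38 × 0.76 = 0.2888 mm².
Path length: 64900 mm³ / 0.2888 mm² → 224723 mm.
Print-move time = 224723 / 86.8 = 2589 s.
Number of layers: 220 / 0.38 → 579 (rounded up).
Layer-change overhead: 579 × 1.6 → 926.4 s.
Total = 2589 + 926.4 = 3515.4 s = 58.6 minutes.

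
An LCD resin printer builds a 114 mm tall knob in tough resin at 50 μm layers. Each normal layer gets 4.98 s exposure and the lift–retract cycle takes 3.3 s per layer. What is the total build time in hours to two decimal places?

5.24 hours

Layer count = ceil(114 / 0.05) = 2280.
Per-layer time = 4.98 + 3.3, so 8.28 s.
Build time: 2280 × 8.28 s = 18878.4 s, i.e. 5.24 hours.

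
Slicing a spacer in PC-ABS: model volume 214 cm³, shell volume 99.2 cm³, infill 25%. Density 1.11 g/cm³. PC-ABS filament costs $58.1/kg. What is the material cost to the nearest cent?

$8.25

Interior volume = 214 − 99.2, so 114.8 cm³.
Infill volume = 0.25 × 114.8 = 28.7 cm³.
Total printed volume: 99.2 + 28.7 → 127.9 cm³.
Mass = 127.9 × 1.11, so 141.969 g.
At $58.1/kg: 141.969/1000 × 58.1 = $8.25.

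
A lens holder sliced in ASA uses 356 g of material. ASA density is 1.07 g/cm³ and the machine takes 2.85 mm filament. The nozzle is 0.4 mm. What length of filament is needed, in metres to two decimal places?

Volume = 356 g / 1.07 g·cm⁻³ = 332.7103 cm³ = 332710.3 mm³.
A = π r² = π × 1.425² = 6.3794 mm².
Length = 332710.3 / 6.3794 = 52153.85 mm = 52.15 m.

52.15 m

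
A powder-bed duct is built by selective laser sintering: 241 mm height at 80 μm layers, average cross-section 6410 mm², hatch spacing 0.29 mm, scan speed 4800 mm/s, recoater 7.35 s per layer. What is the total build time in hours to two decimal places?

Number of layers: 241 / 0.08 → 3013 (rounded up).
Hatch length per layer = 6410 / 0.29 = 22103.4 mm.
Per-layer scan time = 22103.4 / 4800 = 4.6049 s.
Time per layer = 4.6049 + 7.35 = 11.9549 s.
Build time = 3013 × 11.9549 = 36020.1137 s = 10.01 hours.

10.01 hours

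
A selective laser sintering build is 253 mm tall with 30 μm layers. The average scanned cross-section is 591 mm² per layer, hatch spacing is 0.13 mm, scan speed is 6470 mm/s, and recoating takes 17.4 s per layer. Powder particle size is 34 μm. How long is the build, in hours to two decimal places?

42.41 hours

Number of layers: 253 / 0.03 → 8434 (rounded up).
Scan path per layer = 591 / 0.13, so 4546.2 mm.
Scan time per layer: 4546.2 / 6470 → 0.7027 s.
Time per layer: 0.7027 + 17.4 → 18.1027 s.
Build time = 8434 × 18.1027 = 152678.1718 s = 42.41 hours.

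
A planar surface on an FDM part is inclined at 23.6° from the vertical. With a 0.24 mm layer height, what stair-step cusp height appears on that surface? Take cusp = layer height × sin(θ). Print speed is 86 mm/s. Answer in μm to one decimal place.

h_c = t·sin θ = 0.24 × 0.4003 = 0.096072 mm (96.1 μm).

96.1 μm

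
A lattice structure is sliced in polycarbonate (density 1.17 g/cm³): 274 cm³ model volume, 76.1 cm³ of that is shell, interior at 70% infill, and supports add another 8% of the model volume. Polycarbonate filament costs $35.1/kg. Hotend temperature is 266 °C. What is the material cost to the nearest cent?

Volume inside the shell = 274 − 76.1 = 197.9 cm³.
Deposited infill = 0.70 × 197.9, so 138.53 cm³.
Support: 0.08 × 274 → 21.92 cm³.
Deposited volume = 76.1 + 138.53 + 21.92 = 236.55 cm³.
Mass = 236.55 × 1.17, so 276.7635 g.
At $35.1/kg: 276.7635/1000 × 35.1 = $9.71.

$9.71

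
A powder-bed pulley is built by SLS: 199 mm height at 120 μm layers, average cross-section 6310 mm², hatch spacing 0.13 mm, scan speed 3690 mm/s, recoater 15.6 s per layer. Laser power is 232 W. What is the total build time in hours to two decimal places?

Layer count = ceil(199 / 0.12) = 1659.
Scan path per layer = 6310 / 0.13 = 48538.5 mm.
Per-layer scan time = 48538.5 / 3690 = 13.1541 s.
Per-layer time: 13.1541 + 15.6 → 28.7541 s.
Build time = 1659 × 28.7541 = 47703.0519 s = 13.25 hours.

13.25 hours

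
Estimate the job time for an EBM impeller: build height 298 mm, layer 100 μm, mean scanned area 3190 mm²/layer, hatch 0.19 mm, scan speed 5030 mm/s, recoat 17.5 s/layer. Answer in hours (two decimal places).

17.25 hours

Number of layers: 298 / 0.1 → 2980 (rounded up).
Per-layer scan distance = 3190 / 0.19 = 16789.5 mm.
Beam time per layer: 16789.5 / 5030 → 3.3379 s.
Layer cycle = 3.3379 + 17.5 = 20.8379 s.
Total: 2980 × 20.8379 s = 62096.942 s → 17.25 hours.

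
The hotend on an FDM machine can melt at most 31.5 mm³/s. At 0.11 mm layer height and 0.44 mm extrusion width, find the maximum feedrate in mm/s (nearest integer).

A: 0.11 × 0.44 → 0.0484 mm².
v_max = Q/A = 31.5/0.0484 = 650.83 mm/s → 651 mm/s.

651 mm/s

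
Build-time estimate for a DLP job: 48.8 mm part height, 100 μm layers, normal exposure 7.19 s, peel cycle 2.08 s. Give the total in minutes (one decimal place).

75.4 minutes

Number of layers: 48.8 / 0.1 → 488 (rounded up).
Per-layer time = 7.19 + 2.08, so 9.27 s.
Build time: 488 × 9.27 s = 4523.76 s, i.e. 75.4 minutes.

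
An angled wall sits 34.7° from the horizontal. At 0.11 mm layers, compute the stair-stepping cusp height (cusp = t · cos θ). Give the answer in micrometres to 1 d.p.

90.4 μm

cos(34.7°) = 0.8221, so cusp = 0.11 × 0.8221 = 0.090431 mm → 90.4 μm.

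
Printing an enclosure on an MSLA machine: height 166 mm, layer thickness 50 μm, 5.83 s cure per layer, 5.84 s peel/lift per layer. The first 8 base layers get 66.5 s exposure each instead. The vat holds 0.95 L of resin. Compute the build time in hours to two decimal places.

Layers = ⌈166/0.05⌉ = 3320.
Bottom layers = 8 × (66.5 + 5.84) = 578.72 s.
Normal layers: 3312 × (5.83 + 5.84) → 38651.04 s.
Sum: 578.72 + 38651.04 = 39229.76 s → 10.90 hours.

10.90 hours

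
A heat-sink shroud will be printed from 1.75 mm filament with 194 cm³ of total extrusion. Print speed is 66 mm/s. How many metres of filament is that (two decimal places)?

A = π r² = π × 0.875² = 2.4053 mm².
L = 194000 mm³ / 2.4053 mm² = 80655.22 mm, i.e. 80.66 m.

80.66 m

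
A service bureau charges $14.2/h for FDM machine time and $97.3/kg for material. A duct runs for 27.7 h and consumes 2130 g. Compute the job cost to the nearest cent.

Time charge = 14.2 × 27.7, so $393.34.
Material cost = 97.3 × 2130/1000 = $207.249.
Job cost: 393.34 + 207.249 = 600.589 ≈ $600.59.

$600.59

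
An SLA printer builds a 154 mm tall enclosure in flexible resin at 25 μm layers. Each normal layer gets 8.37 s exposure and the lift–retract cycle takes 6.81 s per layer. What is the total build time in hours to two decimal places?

Layers = ⌈154/0.025⌉ = 6160.
Cycle time: 8.37 + 6.81 → 15.18 s.
Build time: 6160 × 15.18 s = 93508.8 s, i.e. 25.97 hours.

25.97 hours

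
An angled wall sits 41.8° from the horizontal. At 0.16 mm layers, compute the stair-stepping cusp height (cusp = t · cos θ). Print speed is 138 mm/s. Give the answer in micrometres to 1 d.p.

Cusp = layer height × cos(41.8°) = 0.16 × 0.7455 = 0.11928 mm = 119.3 μm.

119.3 μm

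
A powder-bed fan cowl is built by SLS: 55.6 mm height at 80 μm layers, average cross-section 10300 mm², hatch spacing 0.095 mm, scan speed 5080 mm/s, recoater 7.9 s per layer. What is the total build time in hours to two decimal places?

5.65 hours

Number of layers: 55.6 / 0.08 → 695 (rounded up).
Per-layer scan distance = 10300 / 0.095 = 108421.1 mm.
Per-layer scan time: 108421.1 / 5080 → 21.3427 s.
Per-layer time = 21.3427 + 7.9, so 29.2427 s.
Total: 695 × 29.2427 s = 20323.6765 s → 5.65 hours.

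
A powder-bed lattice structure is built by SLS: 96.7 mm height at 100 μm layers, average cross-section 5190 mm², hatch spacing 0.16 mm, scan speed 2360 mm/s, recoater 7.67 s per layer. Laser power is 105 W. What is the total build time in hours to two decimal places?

5.75 hours

Number of layers: 96.7 / 0.1 → 967 (rounded up).
Hatch length per layer: 5190 / 0.16 → 32437.5 mm.
Per-layer scan time: 32437.5 / 2360 → 13.7447 s.
Layer cycle = 13.7447 + 7.67 = 21.4147 s.
967 layers × 21.4147 s/layer = 20708.0149 s, i.e. 5.75 hours.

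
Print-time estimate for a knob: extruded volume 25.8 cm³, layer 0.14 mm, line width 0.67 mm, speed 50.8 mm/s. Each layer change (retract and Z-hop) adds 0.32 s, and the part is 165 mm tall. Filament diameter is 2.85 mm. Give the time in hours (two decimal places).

1.61 hours

Bead cross-section = 0.14 × 0.67 = 0.0938 mm².
Toolpath length = 25.8 cm³ / 0.0938 mm² = 25800 / 0.0938 = 275053.3 mm.
Extrusion time: 275053.3 / 50.8 → 5414.4 s.
Layers = ⌈165/0.14⌉ = 1179.
Layer-change overhead: 1179 × 0.32 → 377.28 s.
Total = 5414.4 + 377.28 = 5791.68 s = 1.61 hours.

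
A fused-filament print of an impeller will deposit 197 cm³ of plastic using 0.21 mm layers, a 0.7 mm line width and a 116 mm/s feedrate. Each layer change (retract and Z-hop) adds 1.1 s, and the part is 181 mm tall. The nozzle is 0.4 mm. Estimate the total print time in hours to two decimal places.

3.47 hours

Bead cross-section: 0.21 × 0.7 → 0.147 mm².
Path length: 197000 mm³ / 0.147 mm² → 1340136.1 mm.
Extrusion time = 1340136.1 / 116, so 11552.9 s.
Layers = ⌈181/0.21⌉ = 862.
Non-print overhead = 862 × 1.1, so 948.2 s.
Total = 11552.9 + 948.2 = 12501.1 s = 3.47 hours.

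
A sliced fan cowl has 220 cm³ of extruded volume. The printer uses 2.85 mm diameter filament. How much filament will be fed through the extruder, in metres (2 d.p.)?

Filament cross-section = π × (2.85/2)² = 6.3794 mm².
L = 220000 mm³ / 6.3794 mm² = 34486 mm, i.e. 34.49 m.

34.49 m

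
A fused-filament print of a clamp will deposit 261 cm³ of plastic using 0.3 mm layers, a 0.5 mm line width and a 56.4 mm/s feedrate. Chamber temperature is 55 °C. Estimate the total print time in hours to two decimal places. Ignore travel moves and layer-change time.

8.57 hours

Bead cross-section = 0.3 × 0.5, so 0.15 mm².
Path length: 261000 mm³ / 0.15 mm² → 1740000 mm.
Extrusion time: 1740000 / 56.4 → 30851.1 s.
30851.1 s = 8.57 hours.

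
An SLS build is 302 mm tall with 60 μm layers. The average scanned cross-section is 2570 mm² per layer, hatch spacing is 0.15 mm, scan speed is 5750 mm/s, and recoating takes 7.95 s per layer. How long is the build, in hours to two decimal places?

15.28 hours

Number of layers: 302 / 0.06 → 5034 (rounded up).
Per-layer scan distance = 2570 / 0.15 = 17133.3 mm.
Scan time per layer: 17133.3 / 5750 → 2.9797 s.
Per-layer time = 2.9797 + 7.95, so 10.9297 s.
5034 layers × 10.9297 s/layer = 55020.1098 s, i.e. 15.28 hours.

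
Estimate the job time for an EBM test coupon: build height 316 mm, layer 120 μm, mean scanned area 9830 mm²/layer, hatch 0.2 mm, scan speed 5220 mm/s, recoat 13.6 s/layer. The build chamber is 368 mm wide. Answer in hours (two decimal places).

Layer count = ceil(316 / 0.12) = 2634.
Per-layer scan distance: 9830 / 0.2 → 49150 mm.
Beam time per layer = 49150 / 5220 = 9.4157 s.
Layer cycle = 9.4157 + 13.6 = 23.0157 s.
2634 layers × 23.0157 s/layer = 60623.3538 s, i.e. 16.84 hours.

16.84 hours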